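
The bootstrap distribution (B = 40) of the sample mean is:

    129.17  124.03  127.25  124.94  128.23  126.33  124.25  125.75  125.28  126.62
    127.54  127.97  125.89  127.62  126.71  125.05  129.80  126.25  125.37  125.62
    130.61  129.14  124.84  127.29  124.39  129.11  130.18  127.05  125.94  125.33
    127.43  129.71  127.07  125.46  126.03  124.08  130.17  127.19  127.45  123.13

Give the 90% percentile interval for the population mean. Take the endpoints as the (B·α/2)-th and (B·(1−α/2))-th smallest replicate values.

(124.03, 130.17)

Sorted replicates: 123.13, 124.03, 124.08, 124.25, 124.39, 124.84, 124.94, 125.05, 125.28, 125.33, 125.37, 125.46, 125.62, 125.75, 125.89, 125.94, 126.03, 126.25, 126.33, 126.62, 126.71, 127.05, 127.07, 127.19, 127.25, 127.29, 127.43, 127.45, 127.54, 127.62, 127.97, 128.23, 129.11, 129.14, 129.17, 129.71, 129.80, 130.17, 130.18, 130.61
α = 0.10; lower rank = 40 × 0.050 = 2; upper rank = 40 × 0.950 = 38.
The 2nd smallest replicate is 124.03; the 38th is 130.17.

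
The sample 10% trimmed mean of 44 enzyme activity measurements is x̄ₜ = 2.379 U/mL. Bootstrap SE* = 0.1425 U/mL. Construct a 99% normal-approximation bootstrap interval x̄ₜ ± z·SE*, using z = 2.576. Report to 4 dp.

Margin = 2.576 × 0.1425 = 0.36708
Interval: 2.379 ± 0.36708

(2.0119, 2.7461)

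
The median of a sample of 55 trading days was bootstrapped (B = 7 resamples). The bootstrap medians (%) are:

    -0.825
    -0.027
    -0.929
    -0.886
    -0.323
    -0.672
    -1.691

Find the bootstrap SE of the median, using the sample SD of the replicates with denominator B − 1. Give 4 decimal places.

Bootstrap SE is the standard deviation of the 7 replicate medians.
Mean of replicates: ((-0.825) + (-0.027) + (-0.929) + (-0.886) + (-0.323) + (-0.672) + (-1.691)) / 7 = -5.35300 / 7 = -0.76471
Sum of squared deviations: (−0.06029)² + (+0.73771)² + (−0.16429)² + (−0.12129)² + (+0.44171)² + (+0.09271)² + (−0.92629)² = 1.65127
Variance = 1.65127 / 6 = 0.27521
SE* = √0.27521

SE* = 0.5246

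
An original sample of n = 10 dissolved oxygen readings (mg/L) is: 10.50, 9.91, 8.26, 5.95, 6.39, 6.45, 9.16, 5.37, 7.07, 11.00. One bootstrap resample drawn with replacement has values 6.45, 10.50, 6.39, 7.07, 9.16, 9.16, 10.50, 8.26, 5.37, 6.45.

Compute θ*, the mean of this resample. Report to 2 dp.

Mean = (6.45 + 10.50 + 6.39 + 7.07 + 9.16 + 9.16 + 10.50 + 8.26 + 5.37 + 6.45) / 10 = 79.310 / 10 = 7.93

θ* = 7.93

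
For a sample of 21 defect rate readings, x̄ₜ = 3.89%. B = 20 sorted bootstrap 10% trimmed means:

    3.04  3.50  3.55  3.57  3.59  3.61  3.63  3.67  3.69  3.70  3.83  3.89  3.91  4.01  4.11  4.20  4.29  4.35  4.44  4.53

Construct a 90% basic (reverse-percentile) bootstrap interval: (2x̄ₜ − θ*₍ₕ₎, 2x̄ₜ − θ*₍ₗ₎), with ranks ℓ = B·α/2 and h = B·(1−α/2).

(3.34, 4.74)

Percentile endpoints at ranks 1 and 19: θ*₍1₎ = 3.04, θ*₍19₎ = 4.44.
Basic interval reflects these around x̄ₜ:
  lower = 2 × 3.89 − 4.44 = 3.34
  upper = 2 × 3.89 − 3.04 = 4.74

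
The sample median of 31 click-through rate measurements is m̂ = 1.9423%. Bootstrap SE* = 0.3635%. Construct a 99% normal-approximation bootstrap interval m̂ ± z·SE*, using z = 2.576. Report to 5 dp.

(1.00592, 2.87868)

Margin = 2.576 × 0.3635 = 0.936376
Interval: 1.9423 ± 0.936376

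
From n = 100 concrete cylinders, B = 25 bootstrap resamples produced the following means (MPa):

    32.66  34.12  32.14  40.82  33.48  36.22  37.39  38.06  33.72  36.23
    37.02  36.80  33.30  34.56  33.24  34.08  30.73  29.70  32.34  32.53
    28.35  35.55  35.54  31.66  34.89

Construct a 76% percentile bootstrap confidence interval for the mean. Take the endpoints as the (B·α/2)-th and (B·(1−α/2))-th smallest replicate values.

Sorted replicates: 28.35, 29.70, 30.73, 31.66, 32.14, 32.34, 32.53, 32.66, 33.24, 33.30, 33.48, 33.72, 34.08, 34.12, 34.56, 34.89, 35.54, 35.55, 36.22, 36.23, 36.80, 37.02, 37.39, 38.06, 40.82
α = 0.24; lower rank = 25 × 0.120 = 3; upper rank = 25 × 0.880 = 22.
The 3rd smallest replicate is 30.73; the 22nd is 37.02.

(30.73, 37.02)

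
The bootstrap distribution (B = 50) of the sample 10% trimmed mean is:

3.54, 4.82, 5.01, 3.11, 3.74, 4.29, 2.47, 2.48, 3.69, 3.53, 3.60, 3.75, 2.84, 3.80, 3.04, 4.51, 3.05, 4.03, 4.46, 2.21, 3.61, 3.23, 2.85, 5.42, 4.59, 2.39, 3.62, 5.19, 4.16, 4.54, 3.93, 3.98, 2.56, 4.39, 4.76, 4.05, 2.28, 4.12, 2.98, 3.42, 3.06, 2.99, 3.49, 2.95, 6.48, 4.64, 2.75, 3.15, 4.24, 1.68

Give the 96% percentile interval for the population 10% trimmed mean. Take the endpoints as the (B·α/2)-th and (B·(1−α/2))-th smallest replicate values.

(1.68, 5.42)

Sorted replicates: 1.68, 2.21, 2.28, 2.39, 2.47, 2.48, 2.56, 2.75, 2.84, 2.85, 2.95, 2.98, 2.99, 3.04, 3.05, 3.06, 3.11, 3.15, 3.23, 3.42, 3.49, 3.53, 3.54, 3.60, 3.61, 3.62, 3.69, 3.74, 3.75, 3.80, 3.93, 3.98, 4.03, 4.05, 4.12, 4.16, 4.24, 4.29, 4.39, 4.46, 4.51, 4.54, 4.59, 4.64, 4.76, 4.82, 5.01, 5.19, 5.42, 6.48
α = 0.04; lower rank = 50 × 0.020 = 1; upper rank = 50 × 0.980 = 49.
The 1st smallest replicate is 1.68; the 49th is 5.42.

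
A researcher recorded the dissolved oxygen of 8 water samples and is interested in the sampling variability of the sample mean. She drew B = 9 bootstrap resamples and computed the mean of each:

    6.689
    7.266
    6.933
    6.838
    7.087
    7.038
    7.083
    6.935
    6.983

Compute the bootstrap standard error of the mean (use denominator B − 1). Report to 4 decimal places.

Bootstrap SE is the standard deviation of the 9 replicate means.
Mean of replicates: (6.689 + 7.266 + 6.933 + 6.838 + 7.087 + 7.038 + 7.083 + 6.935 + 6.983) / 9 = 62.85200 / 9 = 6.98356
Sum of squared deviations: (−0.29456)² + (+0.28244)² + (−0.05056)² + (−0.14556)² + (+0.10344)² + (+0.05444)² + (+0.09944)² + (−0.04856)² + (−0.00056)² = 0.21619
Variance = 0.21619 / 8 = 0.02702
SE* = √0.02702

SE* = 0.1644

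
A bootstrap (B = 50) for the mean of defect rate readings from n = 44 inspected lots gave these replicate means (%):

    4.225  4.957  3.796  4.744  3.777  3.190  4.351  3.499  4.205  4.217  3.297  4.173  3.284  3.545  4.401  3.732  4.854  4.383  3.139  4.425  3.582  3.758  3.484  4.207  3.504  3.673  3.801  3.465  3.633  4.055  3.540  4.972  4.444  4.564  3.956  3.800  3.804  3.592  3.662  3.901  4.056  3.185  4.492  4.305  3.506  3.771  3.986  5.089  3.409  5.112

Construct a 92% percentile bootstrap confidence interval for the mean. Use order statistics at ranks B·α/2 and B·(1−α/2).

(3.185, 4.972)

Sorted replicates: 3.139, 3.185, 3.190, 3.284, 3.297, 3.409, 3.465, 3.484, 3.499, 3.504, 3.506, 3.540, 3.545, 3.582, 3.592, 3.633, 3.662, 3.673, 3.732, 3.758, 3.771, 3.777, 3.796, 3.800, 3.801, 3.804, 3.901, 3.956, 3.986, 4.055, 4.056, 4.173, 4.205, 4.207, 4.217, 4.225, 4.305, 4.351, 4.383, 4.401, 4.425, 4.444, 4.492, 4.564, 4.744, 4.854, 4.957, 4.972, 5.089, 5.112
α = 0.08; lower rank = 50 × 0.040 = 2; upper rank = 50 × 0.960 = 48.
The 2nd smallest replicate is 3.185; the 48th is 4.972.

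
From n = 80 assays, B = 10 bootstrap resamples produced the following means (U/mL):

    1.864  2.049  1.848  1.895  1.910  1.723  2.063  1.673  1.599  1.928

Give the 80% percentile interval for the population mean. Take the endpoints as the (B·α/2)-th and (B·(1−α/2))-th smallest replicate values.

(1.599, 2.049)

Sorted replicates: 1.599, 1.673, 1.723, 1.848, 1.864, 1.895, 1.910, 1.928, 2.049, 2.063
α = 0.20; lower rank = 10 × 0.100 = 1; upper rank = 10 × 0.900 = 9.
The 1st smallest replicate is 1.599; the 9th is 2.049.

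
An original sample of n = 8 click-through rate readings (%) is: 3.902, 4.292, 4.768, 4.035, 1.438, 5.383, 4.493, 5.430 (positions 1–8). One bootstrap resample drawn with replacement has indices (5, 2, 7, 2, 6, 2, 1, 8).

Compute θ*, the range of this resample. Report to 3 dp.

θ* = 3.992

Resample values: 1.438, 4.292, 4.493, 4.292, 5.383, 4.292, 3.902, 5.430.
Range = 5.430 − 1.438 = 3.992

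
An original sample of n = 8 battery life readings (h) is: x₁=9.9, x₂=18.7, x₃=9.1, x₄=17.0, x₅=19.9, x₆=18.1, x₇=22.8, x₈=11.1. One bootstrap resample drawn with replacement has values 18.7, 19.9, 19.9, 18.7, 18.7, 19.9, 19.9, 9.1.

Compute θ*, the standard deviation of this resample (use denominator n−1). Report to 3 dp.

θ* = 3.685

Mean = 18.1000; sum of squared deviations = 95.0400
s² = 95.0400 / 7 = 13.5771
s = √13.5771 = 3.685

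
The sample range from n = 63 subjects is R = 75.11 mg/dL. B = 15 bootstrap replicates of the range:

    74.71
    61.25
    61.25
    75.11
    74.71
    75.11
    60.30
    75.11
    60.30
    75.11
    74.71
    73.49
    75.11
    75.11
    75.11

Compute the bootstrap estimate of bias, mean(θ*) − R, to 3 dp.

mean(θ*) = (74.71 + 61.25 + 61.25 + 75.11 + 74.71 + 75.11 + 60.30 + 75.11 + 60.30 + 75.11 + 74.71 + 73.49 + 75.11 + 75.11 + 75.11) / 15 = 71.0993
bias = 71.0993 − 75.11

bias = −4.011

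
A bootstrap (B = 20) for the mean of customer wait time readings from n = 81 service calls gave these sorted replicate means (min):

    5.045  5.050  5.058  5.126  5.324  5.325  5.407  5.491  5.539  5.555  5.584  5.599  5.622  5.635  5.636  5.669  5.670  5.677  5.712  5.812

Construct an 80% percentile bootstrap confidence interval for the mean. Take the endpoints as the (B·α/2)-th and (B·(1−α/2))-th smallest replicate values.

α = 0.20; lower rank = 20 × 0.100 = 2; upper rank = 20 × 0.900 = 18.
The 2nd smallest replicate is 5.050; the 18th is 5.677.

(5.050, 5.677)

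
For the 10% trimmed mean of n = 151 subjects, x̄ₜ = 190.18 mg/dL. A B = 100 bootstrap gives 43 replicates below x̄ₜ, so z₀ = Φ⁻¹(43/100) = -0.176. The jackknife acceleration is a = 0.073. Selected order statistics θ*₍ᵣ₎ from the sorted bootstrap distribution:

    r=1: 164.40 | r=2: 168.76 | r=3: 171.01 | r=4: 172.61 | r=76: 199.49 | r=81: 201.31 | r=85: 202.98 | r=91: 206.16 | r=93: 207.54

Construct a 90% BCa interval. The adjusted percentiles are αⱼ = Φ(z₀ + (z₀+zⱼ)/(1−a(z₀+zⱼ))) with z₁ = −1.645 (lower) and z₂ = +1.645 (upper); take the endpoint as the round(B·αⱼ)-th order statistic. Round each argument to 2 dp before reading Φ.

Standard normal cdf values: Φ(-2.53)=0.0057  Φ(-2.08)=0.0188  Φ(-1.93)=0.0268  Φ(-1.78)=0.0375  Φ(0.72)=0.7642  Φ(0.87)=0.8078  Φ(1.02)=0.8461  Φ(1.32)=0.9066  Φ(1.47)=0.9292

(172.61, 207.54)

Lower: z₀ + z₁ = -0.176 + (-1.645) = -1.821; 1 − a(z₀+z₁) = 1 − (0.073)(-1.821) = 1.1329; argument = -0.176 + (-1.821)/1.1329 = -1.7833 → -1.78.
α₁ = Φ(-1.78) = 0.0375; rank = round(100 × 0.0375) = 4; θ*₍4₎ = 172.61.
Upper: z₀ + z₂ = 1.469; 1 − a(z₀+z₂) = 0.8928; argument = 1.4695 → 1.47; α₂ = 0.9292; rank = 93; θ*₍93₎ = 207.54.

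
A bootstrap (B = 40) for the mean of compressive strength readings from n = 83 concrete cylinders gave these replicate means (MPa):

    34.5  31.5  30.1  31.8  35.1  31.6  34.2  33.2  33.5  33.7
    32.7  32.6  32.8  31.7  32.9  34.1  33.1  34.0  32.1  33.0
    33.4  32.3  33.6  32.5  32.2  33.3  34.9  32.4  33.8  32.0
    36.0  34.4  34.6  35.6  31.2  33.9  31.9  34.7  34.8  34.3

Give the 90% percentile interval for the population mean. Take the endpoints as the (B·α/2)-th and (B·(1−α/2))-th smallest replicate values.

Sorted replicates: 30.1, 31.2, 31.5, 31.6, 31.7, 31.8, 31.9, 32.0, 32.1, 32.2, 32.3, 32.4, 32.5, 32.6, 32.7, 32.8, 32.9, 33.0, 33.1, 33.2, 33.3, 33.4, 33.5, 33.6, 33.7, 33.8, 33.9, 34.0, 34.1, 34.2, 34.3, 34.4, 34.5, 34.6, 34.7, 34.8, 34.9, 35.1, 35.6, 36.0
α = 0.10; lower rank = 40 × 0.050 = 2; upper rank = 40 × 0.950 = 38.
The 2nd smallest replicate is 31.2; the 38th is 35.1.

(31.2, 35.1)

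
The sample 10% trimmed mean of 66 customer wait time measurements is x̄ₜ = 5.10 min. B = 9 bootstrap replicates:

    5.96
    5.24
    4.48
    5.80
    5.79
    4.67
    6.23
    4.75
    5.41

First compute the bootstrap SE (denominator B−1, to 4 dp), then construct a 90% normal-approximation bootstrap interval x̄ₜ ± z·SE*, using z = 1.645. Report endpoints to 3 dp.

(4.070, 6.130)

Mean of replicates = 5.3700; sum of squared deviations = 3.1340; SE* = √(3.1340/8) = 0.6259
Margin = 1.645 × 0.6259 = 1.0296
Interval: 5.10 ± 1.0296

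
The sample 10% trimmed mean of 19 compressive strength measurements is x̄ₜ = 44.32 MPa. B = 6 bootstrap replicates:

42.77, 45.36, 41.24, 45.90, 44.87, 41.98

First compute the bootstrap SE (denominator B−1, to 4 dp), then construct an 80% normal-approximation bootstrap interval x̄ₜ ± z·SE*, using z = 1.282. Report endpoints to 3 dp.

Mean of replicates = 43.6867; sum of squared deviations = 18.8383; SE* = √(18.8383/5) = 1.9410
Margin = 1.282 × 1.9410 = 2.4884
Interval: 44.32 ± 2.4884

(41.832, 46.808)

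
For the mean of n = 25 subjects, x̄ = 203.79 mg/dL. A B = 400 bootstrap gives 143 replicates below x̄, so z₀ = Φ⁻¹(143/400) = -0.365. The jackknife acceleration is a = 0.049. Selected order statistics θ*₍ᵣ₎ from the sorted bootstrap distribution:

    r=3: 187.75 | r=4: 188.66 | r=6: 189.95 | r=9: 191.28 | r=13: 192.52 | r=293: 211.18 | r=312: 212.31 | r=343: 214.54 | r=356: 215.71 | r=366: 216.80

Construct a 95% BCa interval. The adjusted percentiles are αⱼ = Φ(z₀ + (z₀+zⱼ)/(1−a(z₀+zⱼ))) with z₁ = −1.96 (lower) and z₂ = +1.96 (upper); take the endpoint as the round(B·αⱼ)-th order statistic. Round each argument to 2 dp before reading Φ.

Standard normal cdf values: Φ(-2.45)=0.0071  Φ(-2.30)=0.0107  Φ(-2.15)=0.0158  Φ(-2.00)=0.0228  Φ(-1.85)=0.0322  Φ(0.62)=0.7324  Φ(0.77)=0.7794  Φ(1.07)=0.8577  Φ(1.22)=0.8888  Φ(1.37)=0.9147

(187.75, 216.80)

Lower: z₀ + z₁ = -0.365 + (-1.960) = -2.325; 1 − a(z₀+z₁) = 1 − (0.049)(-2.325) = 1.1139; argument = -0.365 + (-2.325)/1.1139 = -2.4522 → -2.45.
α₁ = Φ(-2.45) = 0.0071; rank = round(400 × 0.0071) = 3; θ*₍3₎ = 187.75.
Upper: z₀ + z₂ = 1.595; 1 − a(z₀+z₂) = 0.9218; argument = 1.3652 → 1.37; α₂ = 0.9147; rank = 366; θ*₍366₎ = 216.80.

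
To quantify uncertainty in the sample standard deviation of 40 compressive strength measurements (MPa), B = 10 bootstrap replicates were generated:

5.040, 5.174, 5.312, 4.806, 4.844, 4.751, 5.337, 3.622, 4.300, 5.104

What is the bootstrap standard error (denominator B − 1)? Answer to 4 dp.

SE* = 0.5243

Bootstrap SE is the standard deviation of the 10 replicate standard deviations.
Mean of replicates: (5.040 + 5.174 + 5.312 + 4.806 + 4.844 + 4.751 + 5.337 + 3.622 + 4.300 + 5.104) / 10 = 48.29000 / 10 = 4.82900
Sum of squared deviations: (+0.21100)² + (+0.34500)² + (+0.48300)² + (−0.02300)² + (+0.01500)² + (−0.07800)² + (+0.50800)² + (−1.20700)² + (−0.52900)² + (+0.27500)² = 2.47405
Variance = 2.47405 / 9 = 0.27489
SE* = √0.27489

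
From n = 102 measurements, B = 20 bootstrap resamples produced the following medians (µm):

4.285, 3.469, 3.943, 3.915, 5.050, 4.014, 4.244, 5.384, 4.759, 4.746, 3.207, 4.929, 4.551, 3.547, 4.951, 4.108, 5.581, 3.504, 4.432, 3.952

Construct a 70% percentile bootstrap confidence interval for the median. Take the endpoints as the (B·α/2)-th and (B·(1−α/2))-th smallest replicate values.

Sorted replicates: 3.207, 3.469, 3.504, 3.547, 3.915, 3.943, 3.952, 4.014, 4.108, 4.244, 4.285, 4.432, 4.551, 4.746, 4.759, 4.929, 4.951, 5.050, 5.384, 5.581
α = 0.30; lower rank = 20 × 0.150 = 3; upper rank = 20 × 0.850 = 17.
The 3rd smallest replicate is 3.504; the 17th is 4.951.

(3.504, 4.951)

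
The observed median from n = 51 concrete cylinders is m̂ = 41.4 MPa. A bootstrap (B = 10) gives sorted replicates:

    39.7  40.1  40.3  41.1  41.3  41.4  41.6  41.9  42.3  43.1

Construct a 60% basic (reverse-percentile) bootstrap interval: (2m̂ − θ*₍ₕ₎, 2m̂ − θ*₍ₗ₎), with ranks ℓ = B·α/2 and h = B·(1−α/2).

Percentile endpoints at ranks 2 and 8: θ*₍2₎ = 40.1, θ*₍8₎ = 41.9.
Basic interval reflects these around m̂:
  lower = 2 × 41.4 − 41.9 = 40.9
  upper = 2 × 41.4 − 40.1 = 42.7

(40.9, 42.7)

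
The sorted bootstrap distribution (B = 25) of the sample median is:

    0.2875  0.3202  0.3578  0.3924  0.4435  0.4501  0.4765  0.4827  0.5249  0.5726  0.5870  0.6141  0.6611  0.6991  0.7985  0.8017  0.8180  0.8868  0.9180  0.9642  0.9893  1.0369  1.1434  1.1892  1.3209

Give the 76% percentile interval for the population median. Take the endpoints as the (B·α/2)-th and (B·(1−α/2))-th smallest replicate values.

α = 0.24; lower rank = 25 × 0.120 = 3; upper rank = 25 × 0.880 = 22.
The 3rd smallest replicate is 0.3578; the 22nd is 1.0369.

(0.3578, 1.0369)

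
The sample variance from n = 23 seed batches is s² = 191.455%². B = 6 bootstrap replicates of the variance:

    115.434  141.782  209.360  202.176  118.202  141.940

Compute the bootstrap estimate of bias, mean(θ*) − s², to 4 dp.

bias = −36.6393

mean(θ*) = (115.434 + 141.782 + 209.360 + 202.176 + 118.202 + 141.940) / 6 = 154.81567
bias = 154.81567 − 191.455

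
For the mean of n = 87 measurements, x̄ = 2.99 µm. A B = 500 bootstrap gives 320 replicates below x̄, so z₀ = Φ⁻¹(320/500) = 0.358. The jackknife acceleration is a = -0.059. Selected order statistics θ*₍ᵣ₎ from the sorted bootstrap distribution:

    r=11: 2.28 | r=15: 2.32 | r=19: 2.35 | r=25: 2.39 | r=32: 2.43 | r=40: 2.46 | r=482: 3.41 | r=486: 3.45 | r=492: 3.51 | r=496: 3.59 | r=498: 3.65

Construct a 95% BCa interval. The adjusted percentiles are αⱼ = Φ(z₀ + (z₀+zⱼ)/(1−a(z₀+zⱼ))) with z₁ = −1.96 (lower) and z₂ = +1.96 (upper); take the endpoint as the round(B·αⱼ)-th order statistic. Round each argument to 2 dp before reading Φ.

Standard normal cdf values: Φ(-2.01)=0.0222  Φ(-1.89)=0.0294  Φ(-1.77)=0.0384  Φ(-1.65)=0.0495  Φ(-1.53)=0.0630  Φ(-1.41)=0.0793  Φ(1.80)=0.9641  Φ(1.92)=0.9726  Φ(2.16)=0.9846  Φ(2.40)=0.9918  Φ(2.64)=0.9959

Lower: z₀ + z₁ = 0.358 + (-1.960) = -1.602; 1 − a(z₀+z₁) = 1 − (-0.059)(-1.602) = 0.9055; argument = 0.358 + (-1.602)/0.9055 = -1.4112 → -1.41.
α₁ = Φ(-1.41) = 0.0793; rank = round(500 × 0.0793) = 40; θ*₍40₎ = 2.46.
Upper: z₀ + z₂ = 2.318; 1 − a(z₀+z₂) = 1.1368; argument = 2.3971 → 2.40; α₂ = 0.9918; rank = 496; θ*₍496₎ = 3.59.

(2.46, 3.59)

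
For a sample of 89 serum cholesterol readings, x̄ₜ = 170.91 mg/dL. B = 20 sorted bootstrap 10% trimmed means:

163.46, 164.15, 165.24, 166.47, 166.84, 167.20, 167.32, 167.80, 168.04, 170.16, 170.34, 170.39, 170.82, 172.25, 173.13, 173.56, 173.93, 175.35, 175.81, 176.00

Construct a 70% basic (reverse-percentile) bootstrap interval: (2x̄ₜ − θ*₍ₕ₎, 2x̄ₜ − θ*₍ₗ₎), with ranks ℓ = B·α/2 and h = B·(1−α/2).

Percentile endpoints at ranks 3 and 17: θ*₍3₎ = 165.24, θ*₍17₎ = 173.93.
Basic interval reflects these around x̄ₜ:
  lower = 2 × 170.91 − 173.93 = 167.89
  upper = 2 × 170.91 − 165.24 = 176.58

(167.89, 176.58)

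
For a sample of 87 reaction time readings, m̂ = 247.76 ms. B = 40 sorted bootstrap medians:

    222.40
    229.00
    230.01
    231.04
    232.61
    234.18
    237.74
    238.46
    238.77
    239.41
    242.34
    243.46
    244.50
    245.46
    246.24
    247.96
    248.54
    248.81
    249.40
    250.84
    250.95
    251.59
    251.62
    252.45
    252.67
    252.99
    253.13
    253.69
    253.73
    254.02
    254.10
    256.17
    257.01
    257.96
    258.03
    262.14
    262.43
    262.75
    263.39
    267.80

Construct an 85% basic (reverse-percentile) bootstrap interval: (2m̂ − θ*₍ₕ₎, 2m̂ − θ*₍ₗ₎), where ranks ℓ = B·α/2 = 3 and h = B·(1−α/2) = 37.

(233.09, 265.51)

Percentile endpoints at ranks 3 and 37: θ*₍3₎ = 230.01, θ*₍37₎ = 262.43.
Basic interval reflects these around m̂:
  lower = 2 × 247.76 − 262.43 = 233.09
  upper = 2 × 247.76 − 230.01 = 265.51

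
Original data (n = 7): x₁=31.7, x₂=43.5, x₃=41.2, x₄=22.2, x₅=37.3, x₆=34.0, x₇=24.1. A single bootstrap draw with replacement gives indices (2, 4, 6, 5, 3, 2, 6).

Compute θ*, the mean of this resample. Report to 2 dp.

Resample values: 43.5, 22.2, 34.0, 37.3, 41.2, 43.5, 34.0.
Mean = (43.5 + 22.2 + 34.0 + 37.3 + 41.2 + 43.5 + 34.0) / 7 = 255.70 / 7 = 36.53

θ* = 36.53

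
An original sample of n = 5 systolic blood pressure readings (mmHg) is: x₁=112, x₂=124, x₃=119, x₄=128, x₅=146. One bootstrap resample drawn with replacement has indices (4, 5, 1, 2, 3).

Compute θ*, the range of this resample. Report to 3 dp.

Resample values: 128, 146, 112, 124, 119.
Range = 146 − 112 = 34.000

θ* = 34.000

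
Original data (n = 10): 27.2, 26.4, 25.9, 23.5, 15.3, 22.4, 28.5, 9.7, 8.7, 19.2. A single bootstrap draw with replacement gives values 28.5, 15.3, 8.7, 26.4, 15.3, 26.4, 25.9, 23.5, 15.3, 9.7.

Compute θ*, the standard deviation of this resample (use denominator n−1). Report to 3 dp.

Mean = 19.5000; sum of squared deviations = 498.7800
s² = 498.7800 / 9 = 55.4200
s = √55.4200 = 7.444

θ* = 7.444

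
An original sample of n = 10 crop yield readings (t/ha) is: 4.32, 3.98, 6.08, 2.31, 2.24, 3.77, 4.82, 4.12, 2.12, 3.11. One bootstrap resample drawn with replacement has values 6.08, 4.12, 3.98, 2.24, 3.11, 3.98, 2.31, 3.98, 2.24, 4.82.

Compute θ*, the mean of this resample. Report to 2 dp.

θ* = 3.69

Mean = (6.08 + 4.12 + 3.98 + 2.24 + 3.11 + 3.98 + 2.31 + 3.98 + 2.24 + 4.82) / 10 = 36.860 / 10 = 3.69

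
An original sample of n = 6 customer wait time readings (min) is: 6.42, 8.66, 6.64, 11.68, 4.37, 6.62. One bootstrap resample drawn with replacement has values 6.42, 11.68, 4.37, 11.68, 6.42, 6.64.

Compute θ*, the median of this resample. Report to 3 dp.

θ* = 6.530

Sorted: 4.37, 6.42, 6.42, 6.64, 11.68, 11.68
Median = average of the two middle values = 6.530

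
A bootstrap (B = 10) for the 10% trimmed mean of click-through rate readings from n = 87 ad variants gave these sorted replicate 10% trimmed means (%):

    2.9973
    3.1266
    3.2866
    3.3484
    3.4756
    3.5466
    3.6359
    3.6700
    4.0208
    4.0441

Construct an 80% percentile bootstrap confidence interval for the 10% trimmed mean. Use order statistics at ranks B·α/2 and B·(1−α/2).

α = 0.20; lower rank = 10 × 0.100 = 1; upper rank = 10 × 0.900 = 9.
The 1st smallest replicate is 2.9973; the 9th is 4.0208.

(2.9973, 4.0208)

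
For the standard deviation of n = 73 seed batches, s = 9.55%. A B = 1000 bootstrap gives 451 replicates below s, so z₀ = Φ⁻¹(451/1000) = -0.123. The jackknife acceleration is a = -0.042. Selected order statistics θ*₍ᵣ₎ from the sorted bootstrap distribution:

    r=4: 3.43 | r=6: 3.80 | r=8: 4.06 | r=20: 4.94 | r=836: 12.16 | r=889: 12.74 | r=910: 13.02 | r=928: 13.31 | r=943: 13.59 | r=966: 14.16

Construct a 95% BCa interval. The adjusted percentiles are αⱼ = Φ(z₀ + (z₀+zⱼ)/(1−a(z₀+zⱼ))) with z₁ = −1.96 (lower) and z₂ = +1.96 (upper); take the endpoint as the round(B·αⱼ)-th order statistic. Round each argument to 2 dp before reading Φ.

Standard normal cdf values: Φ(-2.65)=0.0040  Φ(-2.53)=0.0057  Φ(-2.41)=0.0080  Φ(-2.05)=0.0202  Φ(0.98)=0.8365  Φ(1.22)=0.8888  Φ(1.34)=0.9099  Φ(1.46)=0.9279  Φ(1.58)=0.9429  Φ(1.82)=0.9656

Lower: z₀ + z₁ = -0.123 + (-1.960) = -2.083; 1 − a(z₀+z₁) = 1 − (-0.042)(-2.083) = 0.9125; argument = -0.123 + (-2.083)/0.9125 = -2.4057 → -2.41.
α₁ = Φ(-2.41) = 0.0080; rank = round(1000 × 0.0080) = 8; θ*₍8₎ = 4.06.
Upper: z₀ + z₂ = 1.837; 1 − a(z₀+z₂) = 1.0772; argument = 1.5824 → 1.58; α₂ = 0.9429; rank = 943; θ*₍943₎ = 13.59.

(4.06, 13.59)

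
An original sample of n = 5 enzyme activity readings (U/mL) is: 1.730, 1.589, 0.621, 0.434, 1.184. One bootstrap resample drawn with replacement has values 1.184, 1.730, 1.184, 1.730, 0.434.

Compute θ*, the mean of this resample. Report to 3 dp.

θ* = 1.252

Mean = (1.184 + 1.730 + 1.184 + 1.730 + 0.434) / 5 = 6.2620 / 5 = 1.252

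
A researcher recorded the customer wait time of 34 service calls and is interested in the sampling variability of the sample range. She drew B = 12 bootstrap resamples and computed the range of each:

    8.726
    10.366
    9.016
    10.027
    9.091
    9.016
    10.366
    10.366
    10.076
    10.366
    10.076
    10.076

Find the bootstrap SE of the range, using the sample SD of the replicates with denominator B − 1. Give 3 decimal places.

Bootstrap SE is the standard deviation of the 12 replicate ranges.
Mean of replicates: (8.726 + 10.366 + 9.016 + 10.027 + 9.091 + 9.016 + 10.366 + 10.366 + 10.076 + 10.366 + 10.076 + 10.076) / 12 = 117.5680 / 12 = 9.7973
Sum of squared deviations: (−1.0713)² + (+0.5687)² + (−0.7813)² + (+0.2297)² + (−0.7063)² + (−0.7813)² + (+0.5687)² + (+0.5687)² + (+0.2787)² + (+0.5687)² + (+0.2787)² + (+0.2787)² = 4.4469
Variance = 4.4469 / 11 = 0.4043
SE* = √0.4043

SE* = 0.636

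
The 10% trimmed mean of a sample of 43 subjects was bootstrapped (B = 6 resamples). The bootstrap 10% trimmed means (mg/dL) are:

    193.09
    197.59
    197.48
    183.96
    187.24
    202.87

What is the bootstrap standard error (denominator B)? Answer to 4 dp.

Bootstrap SE is the standard deviation of the 6 replicate 10% trimmed means.
Mean of replicates: (193.09 + 197.59 + 197.48 + 183.96 + 187.24 + 202.87) / 6 = 1162.23000 / 6 = 193.70500
Sum of squared deviations: (−0.61500)² + (+3.88500)² + (+3.77500)² + (−9.74500)² + (−6.46500)² + (+9.16500)² = 250.48055
Variance = 250.48055 / 6 = 41.74676
SE* = √41.74676

SE* = 6.4612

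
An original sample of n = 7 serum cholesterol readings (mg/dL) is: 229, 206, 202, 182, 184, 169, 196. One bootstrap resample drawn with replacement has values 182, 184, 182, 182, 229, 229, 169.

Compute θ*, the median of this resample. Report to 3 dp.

θ* = 182.000

Sorted: 169, 182, 182, 182, 184, 229, 229
Median = middle value = 182.000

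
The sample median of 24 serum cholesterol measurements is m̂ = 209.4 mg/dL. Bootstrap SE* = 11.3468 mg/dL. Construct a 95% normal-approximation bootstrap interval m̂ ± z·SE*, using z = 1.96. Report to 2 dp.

(187.16, 231.64)

Margin = 1.96 × 11.3468 = 22.240
Interval: 209.4 ± 22.240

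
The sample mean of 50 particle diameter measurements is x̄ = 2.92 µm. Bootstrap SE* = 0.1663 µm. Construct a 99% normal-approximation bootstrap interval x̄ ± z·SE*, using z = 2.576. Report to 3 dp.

(2.492, 3.348)

Margin = 2.576 × 0.1663 = 0.4284
Interval: 2.92 ± 0.4284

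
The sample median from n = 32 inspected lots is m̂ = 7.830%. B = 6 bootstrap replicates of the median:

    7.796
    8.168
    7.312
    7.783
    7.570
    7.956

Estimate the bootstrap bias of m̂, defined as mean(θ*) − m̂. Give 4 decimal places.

bias = −0.0658

mean(θ*) = (7.796 + 8.168 + 7.312 + 7.783 + 7.570 + 7.956) / 6 = 7.76417
bias = 7.76417 − 7.830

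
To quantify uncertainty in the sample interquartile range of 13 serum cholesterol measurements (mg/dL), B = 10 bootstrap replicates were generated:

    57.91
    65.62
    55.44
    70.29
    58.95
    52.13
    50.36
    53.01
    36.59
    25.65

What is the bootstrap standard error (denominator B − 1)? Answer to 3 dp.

Bootstrap SE is the standard deviation of the 10 replicate interquartile ranges.
Mean of replicates: (57.91 + 65.62 + 55.44 + 70.29 + 58.95 + 52.13 + 50.36 + 53.01 + 36.59 + 25.65) / 10 = 525.9500 / 10 = 52.5950
Sum of squared deviations: (+5.3150)² + (+13.0250)² + (+2.8450)² + (+17.6950)² + (+6.3550)² + (−0.4650)² + (−2.2350)² + (+0.4150)² + (−16.0050)² + (−26.9450)² = 1547.0697
Variance = 1547.0697 / 9 = 171.8966
SE* = √171.8966

SE* = 13.111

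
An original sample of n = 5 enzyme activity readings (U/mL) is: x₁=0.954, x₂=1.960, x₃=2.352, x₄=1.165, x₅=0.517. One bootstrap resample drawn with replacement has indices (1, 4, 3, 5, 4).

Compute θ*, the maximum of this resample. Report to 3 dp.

θ* = 2.352

Resample values: 0.954, 1.165, 2.352, 0.517, 1.165.
Maximum = 2.352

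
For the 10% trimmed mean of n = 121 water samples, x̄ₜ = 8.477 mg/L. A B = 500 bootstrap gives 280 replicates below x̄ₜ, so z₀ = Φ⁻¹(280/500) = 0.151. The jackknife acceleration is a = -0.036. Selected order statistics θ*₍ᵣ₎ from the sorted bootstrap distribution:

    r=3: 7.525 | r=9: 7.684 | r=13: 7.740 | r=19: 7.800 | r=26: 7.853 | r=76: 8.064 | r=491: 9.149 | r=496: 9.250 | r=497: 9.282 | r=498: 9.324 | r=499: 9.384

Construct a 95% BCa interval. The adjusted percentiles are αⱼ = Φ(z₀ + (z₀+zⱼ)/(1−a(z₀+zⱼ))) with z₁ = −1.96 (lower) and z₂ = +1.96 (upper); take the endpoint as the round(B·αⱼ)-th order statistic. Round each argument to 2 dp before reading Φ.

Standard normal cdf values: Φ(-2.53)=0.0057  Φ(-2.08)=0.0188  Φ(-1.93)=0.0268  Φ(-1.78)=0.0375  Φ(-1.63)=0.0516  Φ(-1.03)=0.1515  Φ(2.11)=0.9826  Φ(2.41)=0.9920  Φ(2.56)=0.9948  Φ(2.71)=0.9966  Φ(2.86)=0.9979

Lower: z₀ + z₁ = 0.151 + (-1.960) = -1.809; 1 − a(z₀+z₁) = 1 − (-0.036)(-1.809) = 0.9349; argument = 0.151 + (-1.809)/0.9349 = -1.7840 → -1.78.
α₁ = Φ(-1.78) = 0.0375; rank = round(500 × 0.0375) = 19; θ*₍19₎ = 7.800.
Upper: z₀ + z₂ = 2.111; 1 − a(z₀+z₂) = 1.0760; argument = 2.1129 → 2.11; α₂ = 0.9826; rank = 491; θ*₍491₎ = 9.149.

(7.800, 9.149)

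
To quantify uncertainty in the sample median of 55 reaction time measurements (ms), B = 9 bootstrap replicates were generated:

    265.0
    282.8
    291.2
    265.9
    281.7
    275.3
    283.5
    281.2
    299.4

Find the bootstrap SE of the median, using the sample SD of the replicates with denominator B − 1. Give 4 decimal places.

SE* = 11.0007

Bootstrap SE is the standard deviation of the 9 replicate medians.
Mean of replicates: (265.0 + 282.8 + 291.2 + 265.9 + 281.7 + 275.3 + 283.5 + 281.2 + 299.4) / 9 = 2526.00000 / 9 = 280.66667
Sum of squared deviations: (−15.66667)² + (+2.13333)² + (+10.53333)² + (−14.76667)² + (+1.03333)² + (−5.36667)² + (+2.83333)² + (+0.53333)² + (+18.73333)² = 968.12000
Variance = 968.12000 / 8 = 121.01500
SE* = √121.01500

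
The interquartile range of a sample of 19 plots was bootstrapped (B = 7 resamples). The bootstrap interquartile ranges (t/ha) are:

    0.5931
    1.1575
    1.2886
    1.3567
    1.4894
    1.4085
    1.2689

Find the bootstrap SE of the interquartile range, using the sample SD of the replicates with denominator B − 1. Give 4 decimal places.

Bootstrap SE is the standard deviation of the 7 replicate interquartile ranges.
Mean of replicates: (0.5931 + 1.1575 + 1.2886 + 1.3567 + 1.4894 + 1.4085 + 1.2689) / 7 = 8.56270 / 7 = 1.22324
Sum of squared deviations: (−0.63014)² + (−0.06574)² + (+0.06536)² + (+0.13346)² + (+0.26616)² + (+0.18526)² + (+0.04566)² = 0.53073
Variance = 0.53073 / 6 = 0.08845
SE* = √0.08845

SE* = 0.2974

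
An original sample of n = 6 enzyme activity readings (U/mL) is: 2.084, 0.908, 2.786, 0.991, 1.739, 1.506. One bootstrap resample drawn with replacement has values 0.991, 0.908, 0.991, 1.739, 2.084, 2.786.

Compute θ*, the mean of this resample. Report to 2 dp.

Mean = (0.991 + 0.908 + 0.991 + 1.739 + 2.084 + 2.786) / 6 = 9.4990 / 6 = 1.58

θ* = 1.58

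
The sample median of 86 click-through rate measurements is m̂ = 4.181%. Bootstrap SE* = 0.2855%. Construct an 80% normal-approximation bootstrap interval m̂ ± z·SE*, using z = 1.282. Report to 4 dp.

(3.8150, 4.5470)

Margin = 1.282 × 0.2855 = 0.36601
Interval: 4.181 ± 0.36601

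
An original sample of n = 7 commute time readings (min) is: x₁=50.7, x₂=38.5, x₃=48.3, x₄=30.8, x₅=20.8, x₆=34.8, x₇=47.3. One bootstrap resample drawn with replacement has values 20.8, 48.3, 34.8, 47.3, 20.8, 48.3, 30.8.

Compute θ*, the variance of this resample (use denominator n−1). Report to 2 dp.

θ* = 153.45

Mean = 35.8714; sum of squared deviations = 920.7143
s² = 920.7143 / 6 = 153.4524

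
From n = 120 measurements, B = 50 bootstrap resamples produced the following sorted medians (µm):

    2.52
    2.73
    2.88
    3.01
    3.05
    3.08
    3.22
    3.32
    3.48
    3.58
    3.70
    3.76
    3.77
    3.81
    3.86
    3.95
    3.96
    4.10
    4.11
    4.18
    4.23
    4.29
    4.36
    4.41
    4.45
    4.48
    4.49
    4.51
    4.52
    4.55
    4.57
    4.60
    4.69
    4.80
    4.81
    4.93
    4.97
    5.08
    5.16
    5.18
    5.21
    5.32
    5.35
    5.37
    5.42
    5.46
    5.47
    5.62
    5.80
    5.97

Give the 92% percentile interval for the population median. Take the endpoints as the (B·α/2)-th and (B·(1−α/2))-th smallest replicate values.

(2.73, 5.62)

α = 0.08; lower rank = 50 × 0.040 = 2; upper rank = 50 × 0.960 = 48.
The 2nd smallest replicate is 2.73; the 48th is 5.62.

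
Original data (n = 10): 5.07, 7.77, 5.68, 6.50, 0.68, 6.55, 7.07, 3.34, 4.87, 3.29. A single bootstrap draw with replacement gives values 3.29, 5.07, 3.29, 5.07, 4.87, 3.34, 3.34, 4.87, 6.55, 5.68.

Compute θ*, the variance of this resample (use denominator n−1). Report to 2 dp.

Mean = 4.5370; sum of squared deviations = 12.1242
s² = 12.1242 / 9 = 1.3471

θ* = 1.35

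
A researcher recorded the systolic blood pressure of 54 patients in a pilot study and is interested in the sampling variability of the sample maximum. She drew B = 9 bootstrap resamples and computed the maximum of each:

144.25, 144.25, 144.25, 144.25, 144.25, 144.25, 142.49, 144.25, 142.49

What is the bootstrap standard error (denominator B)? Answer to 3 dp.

Bootstrap SE is the standard deviation of the 9 replicate maximums.
Mean of replicates: (144.25 + 144.25 + 144.25 + 144.25 + 144.25 + 144.25 + 142.49 + 144.25 + 142.49) / 9 = 1294.7300 / 9 = 143.8589
Sum of squared deviations: (+0.3911)² + (+0.3911)² + (+0.3911)² + (+0.3911)² + (+0.3911)² + (+0.3911)² + (−1.3689)² + (+0.3911)² + (−1.3689)² = 4.8185
Variance = 4.8185 / 9 = 0.5354
SE* = √0.5354

SE* = 0.732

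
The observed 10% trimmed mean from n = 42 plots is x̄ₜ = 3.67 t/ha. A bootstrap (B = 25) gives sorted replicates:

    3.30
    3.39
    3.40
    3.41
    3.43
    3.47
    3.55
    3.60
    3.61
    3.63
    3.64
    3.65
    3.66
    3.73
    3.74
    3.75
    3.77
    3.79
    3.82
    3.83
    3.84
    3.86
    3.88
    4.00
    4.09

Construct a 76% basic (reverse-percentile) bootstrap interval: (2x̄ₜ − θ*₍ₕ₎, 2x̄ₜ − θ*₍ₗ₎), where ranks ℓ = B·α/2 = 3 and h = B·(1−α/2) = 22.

(3.48, 3.94)

Percentile endpoints at ranks 3 and 22: θ*₍3₎ = 3.40, θ*₍22₎ = 3.86.
Basic interval reflects these around x̄ₜ:
  lower = 2 × 3.67 − 3.86 = 3.48
  upper = 2 × 3.67 − 3.40 = 3.94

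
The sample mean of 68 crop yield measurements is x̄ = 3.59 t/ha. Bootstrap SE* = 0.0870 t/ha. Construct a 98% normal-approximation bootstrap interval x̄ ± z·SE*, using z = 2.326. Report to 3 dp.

Margin = 2.326 × 0.0870 = 0.2024
Interval: 3.59 ± 0.2024

(3.388, 3.792)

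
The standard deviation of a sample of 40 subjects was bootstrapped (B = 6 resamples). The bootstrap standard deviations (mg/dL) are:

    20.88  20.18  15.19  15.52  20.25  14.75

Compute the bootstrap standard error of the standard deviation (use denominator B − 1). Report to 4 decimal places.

SE* = 2.9143

Bootstrap SE is the standard deviation of the 6 replicate standard deviations.
Mean of replicates: (20.88 + 20.18 + 15.19 + 15.52 + 20.25 + 14.75) / 6 = 106.77000 / 6 = 17.79500
Sum of squared deviations: (+3.08500)² + (+2.38500)² + (−2.60500)² + (−2.27500)² + (+2.45500)² + (−3.04500)² = 42.46615
Variance = 42.46615 / 5 = 8.49323
SE* = √8.49323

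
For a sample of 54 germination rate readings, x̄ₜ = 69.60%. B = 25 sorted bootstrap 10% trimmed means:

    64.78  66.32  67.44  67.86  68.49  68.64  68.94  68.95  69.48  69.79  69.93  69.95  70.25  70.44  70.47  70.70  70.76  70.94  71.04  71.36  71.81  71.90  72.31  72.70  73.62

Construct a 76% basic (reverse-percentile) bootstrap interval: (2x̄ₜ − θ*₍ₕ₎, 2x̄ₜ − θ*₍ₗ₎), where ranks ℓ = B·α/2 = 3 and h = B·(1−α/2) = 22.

(67.30, 71.76)

Percentile endpoints at ranks 3 and 22: θ*₍3₎ = 67.44, θ*₍22₎ = 71.90.
Basic interval reflects these around x̄ₜ:
  lower = 2 × 69.60 − 71.90 = 67.30
  upper = 2 × 69.60 − 67.44 = 71.76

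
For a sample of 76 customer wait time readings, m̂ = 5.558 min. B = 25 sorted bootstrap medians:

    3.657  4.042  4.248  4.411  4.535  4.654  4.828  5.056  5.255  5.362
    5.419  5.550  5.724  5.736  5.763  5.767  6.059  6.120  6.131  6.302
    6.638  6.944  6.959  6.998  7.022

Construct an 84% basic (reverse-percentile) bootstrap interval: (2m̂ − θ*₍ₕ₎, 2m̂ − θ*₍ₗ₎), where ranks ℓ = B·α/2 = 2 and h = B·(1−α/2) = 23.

(4.157, 7.074)

Percentile endpoints at ranks 2 and 23: θ*₍2₎ = 4.042, θ*₍23₎ = 6.959.
Basic interval reflects these around m̂:
  lower = 2 × 5.558 − 6.959 = 4.157
  upper = 2 × 5.558 − 4.042 = 7.074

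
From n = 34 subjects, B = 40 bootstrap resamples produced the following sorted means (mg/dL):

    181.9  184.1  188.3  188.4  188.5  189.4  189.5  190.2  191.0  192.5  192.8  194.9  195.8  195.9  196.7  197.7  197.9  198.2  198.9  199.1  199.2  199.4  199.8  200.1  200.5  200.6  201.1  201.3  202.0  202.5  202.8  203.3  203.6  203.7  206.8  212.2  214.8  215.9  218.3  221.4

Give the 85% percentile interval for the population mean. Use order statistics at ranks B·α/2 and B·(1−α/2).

(188.3, 214.8)

α = 0.15; lower rank = 40 × 0.075 = 3; upper rank = 40 × 0.925 = 37.
The 3rd smallest replicate is 188.3; the 37th is 214.8.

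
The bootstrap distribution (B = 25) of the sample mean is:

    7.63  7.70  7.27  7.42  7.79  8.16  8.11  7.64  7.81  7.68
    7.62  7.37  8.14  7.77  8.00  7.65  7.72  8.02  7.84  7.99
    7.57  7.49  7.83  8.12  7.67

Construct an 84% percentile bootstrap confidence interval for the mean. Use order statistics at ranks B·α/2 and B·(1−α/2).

(7.37, 8.12)

Sorted replicates: 7.27, 7.37, 7.42, 7.49, 7.57, 7.62, 7.63, 7.64, 7.65, 7.67, 7.68, 7.70, 7.72, 7.77, 7.79, 7.81, 7.83, 7.84, 7.99, 8.00, 8.02, 8.11, 8.12, 8.14, 8.16
α = 0.16; lower rank = 25 × 0.080 = 2; upper rank = 25 × 0.920 = 23.
The 2nd smallest replicate is 7.37; the 23rd is 8.12.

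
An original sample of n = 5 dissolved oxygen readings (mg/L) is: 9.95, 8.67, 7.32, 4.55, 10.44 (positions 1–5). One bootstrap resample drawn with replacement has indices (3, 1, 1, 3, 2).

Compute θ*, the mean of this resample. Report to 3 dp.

θ* = 8.642

Resample values: 7.32, 9.95, 9.95, 7.32, 8.67.
Mean = (7.32 + 9.95 + 9.95 + 7.32 + 8.67) / 5 = 43.210 / 5 = 8.642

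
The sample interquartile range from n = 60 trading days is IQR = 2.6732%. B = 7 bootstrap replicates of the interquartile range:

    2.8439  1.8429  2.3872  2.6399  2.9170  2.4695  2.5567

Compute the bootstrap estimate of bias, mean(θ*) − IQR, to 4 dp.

bias = −0.1508

mean(θ*) = (2.8439 + 1.8429 + 2.3872 + 2.6399 + 2.9170 + 2.4695 + 2.5567) / 7 = 2.52244
bias = 2.52244 − 2.6732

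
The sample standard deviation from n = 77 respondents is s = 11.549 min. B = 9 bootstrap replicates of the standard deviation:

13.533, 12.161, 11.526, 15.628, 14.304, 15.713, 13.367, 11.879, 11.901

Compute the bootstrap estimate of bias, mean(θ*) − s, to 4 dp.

mean(θ*) = (13.533 + 12.161 + 11.526 + 15.628 + 14.304 + 15.713 + 13.367 + 11.879 + 11.901) / 9 = 13.33467
bias = 13.33467 − 11.549

bias = +1.7857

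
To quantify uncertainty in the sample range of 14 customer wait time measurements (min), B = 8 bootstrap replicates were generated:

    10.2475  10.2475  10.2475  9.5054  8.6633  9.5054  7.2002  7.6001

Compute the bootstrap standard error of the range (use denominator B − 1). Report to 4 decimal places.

Bootstrap SE is the standard deviation of the 8 replicate ranges.
Mean of replicates: (10.2475 + 10.2475 + 10.2475 + 9.5054 + 8.6633 + 9.5054 + 7.2002 + 7.6001) / 8 = 73.21690 / 8 = 9.15211
Sum of squared deviations: (+1.09539)² + (+1.09539)² + (+1.09539)² + (+0.35329)² + (−0.48881)² + (+0.35329)² + (−1.95191)² + (−1.55201)² = 10.30689
Variance = 10.30689 / 7 = 1.47241
SE* = √1.47241

SE* = 1.2134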